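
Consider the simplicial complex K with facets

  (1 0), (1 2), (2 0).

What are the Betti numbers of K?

b_0 = 1, b_1 = 1.

Take the total order 0 < 1 < 2 on the vertex set. Then K (dimension 1) consists of the simplices:

  0-simplices (3): [0], [1], [2]
  1-simplices (3): [0,1], [0,2], [1,2]

so the chain groups are C_0 ≅ Z^3, C_1 ≅ Z^3.

Boundary ∂_1: C_1 → C_0 sends each edge [p,q] (with p < q) to q − p. For instance
  ∂[0,2] = [2] − [0].
The resulting 3×3 matrix has rank 2, and its Smith normal form has invariant factors (1,1).

Now H_k = ker ∂_k / im ∂_{k+1}, so:

  H_0: rank C_0 − rank ∂_1 = 3 − 2 = 1, and the invariant factors of ∂_1 are all 1, so H_0 ≅ Z.
  H_1: rank ker ∂_1 − rank ∂_2 = (3 − 2) − 0 = 1, and there is no ∂_2, so H_1 ≅ Z.

As a check, the Euler characteristic is 3 − 3 = 0, which agrees with 1 − 1 = 0.

Hence the Betti numbers are b_0 = 1, b_1 = 1.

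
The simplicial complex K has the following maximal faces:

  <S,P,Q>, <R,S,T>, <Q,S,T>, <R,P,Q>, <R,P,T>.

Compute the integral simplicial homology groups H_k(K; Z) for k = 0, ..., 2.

Fix the vertex order P < Q < R < S < T and write every simplex with vertices in increasing order. Then dim K = 2 and the simplices of K are:

  0-simplices (5): P, Q, R, S, T
  1-simplices (10): PQ, PR, PS, PT, QR, QS, QT, RS, RT, ST
  2-simplices (5): PQR, PQS, PRT, QST, RST

Hence C_0 ≅ Z^5, C_1 ≅ Z^10, C_2 ≅ Z^5.

The boundary map ∂_1: C_1 → C_0 is given by ∂[p,q] = [q] − [p]. For instance
  ∂PR = R − P.
The resulting 5×10 matrix has rank 4, and its Smith normal form has invariant factors (1,1,1,1).

Boundary ∂_2: C_2 → C_1 maps a triangle to the signed sum of its edges. For instance
  ∂RST = ST − RT + RS,
  ∂QST = ST − QT + QS.
As a 10×5 matrix over Z this has rank 5, with invariant factors (1,1,1,1,1).

Now H_k = ker ∂_k / im ∂_{k+1}, so:

  H_0: rank C_0 − rank ∂_1 = 5 − 4 = 1, and the invariant factors of ∂_1 are all 1, so H_0 ≅ Z.
  H_1: rank ker ∂_1 − rank ∂_2 = (10 − 4) − 5 = 1, and the invariant factors of ∂_2 are all 1, so H_1 ≅ Z.
  H_2: rank ker ∂_2 − rank ∂_3 = (5 − 5) − 0 = 0, and there is no ∂_3, so H_2 ≅ 0.

(K is a triangulation of the Möbius band.)

H_0 ≅ Z,  H_1 ≅ Z,  H_2 = 0.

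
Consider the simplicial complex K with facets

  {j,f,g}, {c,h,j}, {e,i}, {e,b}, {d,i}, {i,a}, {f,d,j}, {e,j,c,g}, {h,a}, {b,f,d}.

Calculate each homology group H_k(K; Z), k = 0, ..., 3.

Order the vertices as a < b < c < d < e < f < g < h < i < j. Listing each simplex with vertices in this order, K has dimension 3 with simplices:

  0-simplices (10): a, b, c, d, e, f, g, h, i, j
  1-simplices (19): ah, ai, bd, be, bf, ce, cg, ch, cj, df, di, dj, eg, ei, ej, fg, fj, gj, hj
  2-simplices (8): bdf, ceg, cej, cgj, chj, dfj, egj, fgj
  3-simplices (1): cegj

giving chain groups C_0 ≅ Z^10, C_1 ≅ Z^19, C_2 ≅ Z^8, C_3 ≅ Z^1.

∂_1: C_1 → C_0 is given by ∂[p,q] = [q] − [p].
The resulting 10×19 matrix has rank 9, and its Smith normal form has invariant factors (1,1,1,1,1,1,1,1,1).

∂_2: C_2 → C_1 sends each 2-simplex [p,q,r] to [q,r] − [p,r] + [p,q]. For instance
  ∂cej = ej − cj + ce,
  ∂fgj = gj − fj + fg.
The resulting 19×8 matrix has rank 7, and its Smith normal form has invariant factors (1,1,1,1,1,1,1).

∂_3: C_3 → C_2 sends each 3-simplex σ to the alternating sum Σ_i (−1)^i (σ with its i-th vertex removed). For instance
  ∂cegj = egj − cgj + cej − ceg.
The 8×1 boundary matrix has rank 1 and Smith normal form diag(1).

Reading off H_k = ker ∂_k / im ∂_{k+1}:

  H_0: rank C_0 − rank ∂_1 = 10 − 9 = 1, and the invariant factors of ∂_1 are all 1, so H_0 = Z.
  H_1: rank ker ∂_1 − rank ∂_2 = (19 − 9) − 7 = 3, and the invariant factors of ∂_2 are all 1, so H_1 = Z^3.
  H_2: rank ker ∂_2 − rank ∂_3 = (8 − 7) − 1 = 0, and the invariant factors of ∂_3 are all 1, so H_2 = 0.
  H_3: rank ker ∂_3 − rank ∂_4 = (1 − 1) − 0 = 0, and there is no ∂_4, so H_3 = 0.

H_0 = Z,  H_1 = Z^3,  H_2 = 0,  H_3 = 0.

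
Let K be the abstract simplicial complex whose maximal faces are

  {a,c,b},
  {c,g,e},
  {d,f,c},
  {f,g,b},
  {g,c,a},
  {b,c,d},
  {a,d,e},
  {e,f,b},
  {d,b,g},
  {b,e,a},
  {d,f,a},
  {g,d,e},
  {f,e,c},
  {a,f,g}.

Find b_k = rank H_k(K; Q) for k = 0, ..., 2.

Fix the vertex order a < b < c < d < e < f < g and write every simplex with vertices in increasing order. Then dim K = 2 and the simplices of K are:

  0-simplices (7): a, b, c, d, e, f, g
  1-simplices (21): ab, ac, ad, ae, af, ag, bc, bd, be, bf, bg, cd, ce, cf, cg, de, df, dg, ef, eg, fg
  2-simplices (14): abc, abe, acg, ade, adf, afg, bcd, bdg, bef, bfg, cdf, cef, ceg, deg

so the chain groups are C_0 ≅ Z^7, C_1 ≅ Z^21, C_2 ≅ Z^14.

The boundary map ∂_1: C_1 → C_0 is given by ∂[p,q] = [q] − [p].
The resulting 7×21 matrix has rank 6, and its Smith normal form has invariant factors (1,1,1,1,1,1).

∂_2: C_2 → C_1 acts by ∂[p,q,r] = [q,r] − [p,r] + [p,q]. For instance
  ∂adf = df − af + ad,
  ∂deg = eg − dg + de.
The resulting 21×14 matrix has rank 13, and its Smith normal form has invariant factors (1,1,1,1,1,1,1,1,1,1,1,1,1).

From H_k ≅ ker(∂_k) / im(∂_{k+1}) we obtain:

  H_0: rank C_0 − rank ∂_1 = 7 − 6 = 1, and the invariant factors of ∂_1 are all 1, so H_0 ≅ Z.
  H_1: rank ker ∂_1 − rank ∂_2 = (21 − 6) − 13 = 2, and the invariant factors of ∂_2 are all 1, so H_1 ≅ Z^2.
  H_2: rank ker ∂_2 − rank ∂_3 = (14 − 13) − 0 = 1, and there is no ∂_3, so H_2 ≅ Z.

(K is a triangulation of the torus T^2.)

Hence the Betti numbers are b_0 = 1, b_1 = 2, b_2 = 1.

b_0 = 1, b_1 = 2, b_2 = 1.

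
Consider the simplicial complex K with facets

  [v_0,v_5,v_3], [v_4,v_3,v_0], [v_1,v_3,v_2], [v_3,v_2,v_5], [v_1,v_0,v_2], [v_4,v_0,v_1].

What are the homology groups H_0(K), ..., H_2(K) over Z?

H_0 ≅ Z,  H_1 ≅ Z,  H_2 = 0.

Take the total order v_0 < v_1 < v_2 < v_3 < v_4 < v_5 on the vertex set. Then K (dimension 2) consists of the simplices:

  0-simplices (6): [v_0], [v_1], [v_2], [v_3], [v_4], [v_5]
  1-simplices (12): [v_0,v_1], [v_0,v_2], [v_0,v_3], [v_0,v_4], [v_0,v_5], [v_1,v_2], [v_1,v_3], [v_1,v_4], [v_2,v_3], [v_2,v_5], [v_3,v_4], [v_3,v_5]
  2-simplices (6): [v_0,v_1,v_2], [v_0,v_1,v_4], [v_0,v_3,v_4], [v_0,v_3,v_5], [v_1,v_2,v_3], [v_2,v_3,v_5]

so the chain groups are C_0 ≅ Z^6, C_1 ≅ Z^12, C_2 ≅ Z^6.

Boundary ∂_1: C_1 → C_0 maps an edge to its endpoints' difference, ∂[p,q] = q − p. For instance
  ∂[v_0,v_3] = [v_3] − [v_0].
The 6×12 boundary matrix has rank 5 and Smith normal form diag(1,1,1,1,1).

The boundary map ∂_2: C_2 → C_1 acts by ∂[p,q,r] = [q,r] − [p,r] + [p,q]. For instance
  ∂[v_1,v_2,v_3] = [v_2,v_3] − [v_1,v_3] + [v_1,v_2],
  ∂[v_0,v_3,v_5] = [v_3,v_5] − [v_0,v_5] + [v_0,v_3].
This gives a 12×6 integer matrix of rank 6; reducing to Smith normal form yields diagonal entries (1,1,1,1,1,1).

Reading off H_k = ker ∂_k / im ∂_{k+1}:

  H_0: rank C_0 − rank ∂_1 = 6 − 5 = 1, and the invariant factors of ∂_1 are all 1, so H_0 ≅ Z.
  H_1: rank ker ∂_1 − rank ∂_2 = (12 − 5) − 6 = 1, and the invariant factors of ∂_2 are all 1, so H_1 ≅ Z.
  H_2: rank ker ∂_2 − rank ∂_3 = (6 − 6) − 0 = 0, and there is no ∂_3, so H_2 ≅ 0.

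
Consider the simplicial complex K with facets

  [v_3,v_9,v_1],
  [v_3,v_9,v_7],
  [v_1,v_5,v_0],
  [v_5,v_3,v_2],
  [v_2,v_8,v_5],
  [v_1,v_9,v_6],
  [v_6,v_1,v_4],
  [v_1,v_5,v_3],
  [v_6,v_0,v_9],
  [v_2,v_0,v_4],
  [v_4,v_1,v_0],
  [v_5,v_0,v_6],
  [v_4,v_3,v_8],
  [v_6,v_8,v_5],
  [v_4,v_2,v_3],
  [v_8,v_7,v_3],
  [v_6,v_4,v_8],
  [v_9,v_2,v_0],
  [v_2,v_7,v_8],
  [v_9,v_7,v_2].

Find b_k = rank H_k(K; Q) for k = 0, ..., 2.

Take the total order v_0 < v_1 < v_2 < v_3 < v_4 < v_5 < v_6 < v_7 < v_8 < v_9 on the vertex set. Then K (dimension 2) consists of the simplices:

  0-simplices (10): [v_0], [v_1], [v_2], [v_3], [v_4], [v_5], [v_6], [v_7], [v_8], [v_9]
  1-simplices (30): (30 of them)
  2-simplices (20): (20 of them)

Hence C_0 ≅ Z^10, C_1 ≅ Z^30, C_2 ≅ Z^20.

Boundary ∂_1: C_1 → C_0 sends each edge [p,q] (with p < q) to q − p. For instance
  ∂[v_4,v_6] = [v_6] − [v_4].
As a 10×30 matrix over Z this has rank 9, with invariant factors (1,1,1,1,1,1,1,1,1).

The boundary map ∂_2: C_2 → C_1 sends each 2-simplex [p,q,r] to [q,r] − [p,r] + [p,q]. For instance
  ∂[v_2,v_7,v_8] = [v_7,v_8] − [v_2,v_8] + [v_2,v_7],
  ∂[v_2,v_7,v_9] = [v_7,v_9] − [v_2,v_9] + [v_2,v_7].
This gives a 30×20 integer matrix of rank 20; reducing to Smith normal form yields diagonal entries (1,1,1,1,1,1,1,1,1,1,1,1,1,1,1,1,1,1,1,2).

Reading off H_k = ker ∂_k / im ∂_{k+1}:

  H_0: rank C_0 − rank ∂_1 = 10 − 9 = 1, and the invariant factors of ∂_1 are all 1, so H_0 = Z.
  H_1: rank ker ∂_1 − rank ∂_2 = (30 − 9) − 20 = 1, and ∂_2 has invariant factor 2 > 1, so H_1 = Z ⊕ Z/2.
  H_2: rank ker ∂_2 − rank ∂_3 = (20 − 20) − 0 = 0, and there is no ∂_3, so H_2 = 0.

As a check, the Euler characteristic is 10 − 30 + 20 = 0, which agrees with 1 − 1 + 0 = 0.

Hence the Betti numbers are b_0 = 1, b_1 = 1, b_2 = 0.

b_0 = 1, b_1 = 1, b_2 = 0.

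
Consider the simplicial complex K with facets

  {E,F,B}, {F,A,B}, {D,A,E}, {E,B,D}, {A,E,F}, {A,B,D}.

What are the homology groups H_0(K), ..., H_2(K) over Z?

Order the vertices as A < B < D < E < F. Listing each simplex with vertices in this order, K has dimension 2 with simplices:

  0-simplices (5): A, B, D, E, F
  1-simplices (9): AB, AD, AE, AF, BD, BE, BF, DE, EF
  2-simplices (6): ABD, ABF, ADE, AEF, BDE, BEF

so the chain groups are C_0 ≅ Z^5, C_1 ≅ Z^9, C_2 ≅ Z^6.

Boundary ∂_1: C_1 → C_0 is given by ∂[p,q] = [q] − [p].
As a 5×9 matrix over Z this has rank 4, with invariant factors (1,1,1,1).

Boundary ∂_2: C_2 → C_1 acts by ∂[p,q,r] = [q,r] − [p,r] + [p,q]. For instance
  ∂ABF = BF − AF + AB,
  ∂ABD = BD − AD + AB.
The resulting 9×6 matrix has rank 5, and its Smith normal form has invariant factors (1,1,1,1,1).

Now H_k = ker ∂_k / im ∂_{k+1}, so:

  H_0: rank C_0 − rank ∂_1 = 5 − 4 = 1, and the invariant factors of ∂_1 are all 1, so H_0 = Z.
  H_1: rank ker ∂_1 − rank ∂_2 = (9 − 4) − 5 = 0, and the invariant factors of ∂_2 are all 1, so H_1 = 0.
  H_2: rank ker ∂_2 − rank ∂_3 = (6 − 5) − 0 = 1, and there is no ∂_3, so H_2 = Z.

As a check, the Euler characteristic is 5 − 9 + 6 = 2, which agrees with 1 − 0 + 1 = 2.
(K is a triangulation of the 2-sphere S^2.)

H_0 = Z,  H_1 = 0,  H_2 = Z.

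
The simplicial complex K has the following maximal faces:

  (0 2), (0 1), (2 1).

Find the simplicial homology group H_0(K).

H_0 = Z.

Fix the vertex order 0 < 1 < 2 and write every simplex with vertices in increasing order. Then dim K = 1 and the simplices of K are:

  0-simplices (3): [0], [1], [2]
  1-simplices (3): [0,1], [0,2], [1,2]

giving chain groups C_0 ≅ Z^3, C_1 ≅ Z^3.

∂_1: C_1 → C_0 maps an edge to its endpoints' difference, ∂[p,q] = q − p.
The resulting 3×3 matrix has rank 2, and its Smith normal form has invariant factors (1,1).

Now H_k = ker ∂_k / im ∂_{k+1}, so:

  H_0: rank C_0 − rank ∂_1 = 3 − 2 = 1, and the invariant factors of ∂_1 are all 1, so H_0 ≅ Z.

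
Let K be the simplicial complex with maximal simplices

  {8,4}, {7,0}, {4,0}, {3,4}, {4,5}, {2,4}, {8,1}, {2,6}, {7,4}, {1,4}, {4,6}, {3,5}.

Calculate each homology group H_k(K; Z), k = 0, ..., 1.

H_0 = Z,  H_1 = Z^4.

Fix the vertex order 0 < 1 < 2 < 3 < 4 < 5 < 6 < 7 < 8 and write every simplex with vertices in increasing order. Then dim K = 1 and the simplices of K are:

  0-simplices (9): [0], [1], [2], [3], [4], [5], [6], [7], [8]
  1-simplices (12): [0,4], [0,7], [1,4], [1,8], [2,4], [2,6], [3,4], [3,5], [4,5], [4,6], [4,7], [4,8]

Hence C_0 ≅ Z^9, C_1 ≅ Z^12.

The boundary map ∂_1: C_1 → C_0 sends each edge [p,q] (with p < q) to q − p. For instance
  ∂[4,7] = [7] − [4].
The resulting 9×12 matrix has rank 8, and its Smith normal form has invariant factors (1,1,1,1,1,1,1,1).

Computing H_k = (kernel of ∂_k) / (image of ∂_{k+1}):

  H_0: rank C_0 − rank ∂_1 = 9 − 8 = 1, and the invariant factors of ∂_1 are all 1, so H_0 = Z.
  H_1: rank ker ∂_1 − rank ∂_2 = (12 − 8) − 0 = 4, and there is no ∂_2, so H_1 = Z^4.

As a check, the Euler characteristic is 9 − 12 = -3, which agrees with 1 − 4 = -3.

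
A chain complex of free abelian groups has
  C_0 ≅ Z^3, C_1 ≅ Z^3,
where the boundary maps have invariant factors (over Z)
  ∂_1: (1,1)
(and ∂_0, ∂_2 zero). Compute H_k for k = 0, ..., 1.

H_0 = Z,  H_1 = Z.

H_0: b_0 = 3 − 0 − 2 = 1; torsion from ∂_1 factors > 1: none. So H_0 = Z.
H_1: b_1 = 3 − 2 − 0 = 1; torsion from ∂_2 factors > 1: none. So H_1 = Z.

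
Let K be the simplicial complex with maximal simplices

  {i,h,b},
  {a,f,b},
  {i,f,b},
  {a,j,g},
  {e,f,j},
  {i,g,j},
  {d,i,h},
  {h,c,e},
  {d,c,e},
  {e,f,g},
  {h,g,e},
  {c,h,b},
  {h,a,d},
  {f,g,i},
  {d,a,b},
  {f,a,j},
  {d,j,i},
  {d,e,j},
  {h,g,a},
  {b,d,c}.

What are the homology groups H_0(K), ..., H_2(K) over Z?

K has 10 vertices, 30 edges, 20 triangles.
rank ∂_0 = 0, rank ∂_1 = 9 ⇒ b_0 = 10 − 0 − 9 = 1; all invariant factors of ∂_1 are 1 so no torsion. So H_0 = Z.
rank ∂_1 = 9, rank ∂_2 = 20 ⇒ b_1 = 30 − 9 − 20 = 1; ∂_2 has invariant factor(s) [2] giving torsion. So H_1 = Z × Z/2.
rank ∂_2 = 20, rank ∂_3 = 0 ⇒ b_2 = 20 − 20 − 0 = 0. So H_2 = 0.

H_0 ≅ Z,  H_1 ≅ Z × Z/2,  H_2 = 0.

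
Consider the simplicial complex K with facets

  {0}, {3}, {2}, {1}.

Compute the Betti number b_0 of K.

Fix the vertex order 0 < 1 < 2 < 3 and write every simplex with vertices in increasing order. Then dim K = 0 and the simplices of K are:

  0-simplices (4): [0], [1], [2], [3]

giving chain groups C_0 ≅ Z^4.

From H_k ≅ ker(∂_k) / im(∂_{k+1}) we obtain:

  H_0: rank C_0 − rank ∂_1 = 4 − 0 = 4, and there is no ∂_1, so H_0 = Z^4.

(K is a triangulation of a set of 4 points.)

Hence the Betti numbers are b_0 = 4.

b_0 = 4.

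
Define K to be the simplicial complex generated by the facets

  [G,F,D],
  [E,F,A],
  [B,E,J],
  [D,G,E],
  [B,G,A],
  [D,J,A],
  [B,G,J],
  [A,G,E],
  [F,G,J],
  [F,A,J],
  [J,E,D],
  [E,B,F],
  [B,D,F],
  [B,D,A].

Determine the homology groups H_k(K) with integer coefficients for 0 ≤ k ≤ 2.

H_0 = Z,  H_1 = Z^2,  H_2 = Z.

We work with the vertex ordering A < B < D < E < F < G < J. The simplices of K, each written with vertices in increasing order, are:

  0-simplices (7): A, B, D, E, F, G, J
  1-simplices (21): AB, AD, AE, AF, AG, AJ, BD, BE, BF, BG, BJ, DE, DF, DG, DJ, EF, EG, EJ, FG, FJ, GJ
  2-simplices (14): ABD, ABG, ADJ, AEF, AEG, AFJ, BDF, BEF, BEJ, BGJ, DEG, DEJ, DFG, FGJ

so the chain groups are C_0 ≅ Z^7, C_1 ≅ Z^21, C_2 ≅ Z^14.

The boundary map ∂_1: C_1 → C_0 is given by ∂[p,q] = [q] − [p]. For instance
  ∂BG = G − B.
As a 7×21 matrix over Z this has rank 6, with invariant factors (1,1,1,1,1,1).

The boundary map ∂_2: C_2 → C_1 sends each 2-simplex [p,q,r] to [q,r] − [p,r] + [p,q]. For instance
  ∂FGJ = GJ − FJ + FG,
  ∂DFG = FG − DG + DF.
As a 21×14 matrix over Z this has rank 13, with invariant factors (1,1,1,1,1,1,1,1,1,1,1,1,1).

Reading off H_k = ker ∂_k / im ∂_{k+1}:

  H_0: rank C_0 − rank ∂_1 = 7 − 6 = 1, and the invariant factors of ∂_1 are all 1, so H_0 ≅ Z.
  H_1: rank ker ∂_1 − rank ∂_2 = (21 − 6) − 13 = 2, and the invariant factors of ∂_2 are all 1, so H_1 ≅ Z^2.
  H_2: rank ker ∂_2 − rank ∂_3 = (14 − 13) − 0 = 1, and there is no ∂_3, so H_2 ≅ Z.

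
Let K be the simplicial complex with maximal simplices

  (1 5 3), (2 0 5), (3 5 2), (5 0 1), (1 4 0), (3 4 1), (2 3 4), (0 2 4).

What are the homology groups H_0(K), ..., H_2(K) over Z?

Fix the vertex order 0 < 1 < 2 < 3 < 4 < 5 and write every simplex with vertices in increasing order. Then dim K = 2 and the simplices of K are:

  0-simplices (6): [0], [1], [2], [3], [4], [5]
  1-simplices (12): [0,1], [0,2], [0,4], [0,5], [1,3], [1,4], [1,5], [2,3], [2,4], [2,5], [3,4], [3,5]
  2-simplices (8): [0,1,4], [0,1,5], [0,2,4], [0,2,5], [1,3,4], [1,3,5], [2,3,4], [2,3,5]

giving chain groups C_0 ≅ Z^6, C_1 ≅ Z^12, C_2 ≅ Z^8.

The boundary map ∂_1: C_1 → C_0 is given by ∂[p,q] = [q] − [p]. For instance
  ∂[0,1] = [1] − [0].
The 6×12 boundary matrix has rank 5 and Smith normal form diag(1,1,1,1,1).

∂_2: C_2 → C_1 maps a triangle to the signed sum of its edges. For instance
  ∂[2,3,5] = [3,5] − [2,5] + [2,3],
  ∂[0,2,4] = [2,4] − [0,4] + [0,2].
The 12×8 boundary matrix has rank 7 and Smith normal form diag(1,1,1,1,1,1,1).

Reading off H_k = ker ∂_k / im ∂_{k+1}:

  H_0: rank C_0 − rank ∂_1 = 6 − 5 = 1, and the invariant factors of ∂_1 are all 1, so H_0 ≅ Z.
  H_1: rank ker ∂_1 − rank ∂_2 = (12 − 5) − 7 = 0, and the invariant factors of ∂_2 are all 1, so H_1 ≅ 0.
  H_2: rank ker ∂_2 − rank ∂_3 = (8 − 7) − 0 = 1, and there is no ∂_3, so H_2 ≅ Z.

H_0 ≅ Z,  H_1 = 0,  H_2 ≅ Z.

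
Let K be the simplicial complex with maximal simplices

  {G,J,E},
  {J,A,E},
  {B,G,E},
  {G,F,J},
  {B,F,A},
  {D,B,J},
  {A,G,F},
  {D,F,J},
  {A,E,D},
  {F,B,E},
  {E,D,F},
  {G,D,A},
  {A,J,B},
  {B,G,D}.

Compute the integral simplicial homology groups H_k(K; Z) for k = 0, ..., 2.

We work with the vertex ordering A < B < D < E < F < G < J. The simplices of K, each written with vertices in increasing order, are:

  0-simplices (7): A, B, D, E, F, G, J
  1-simplices (21): AB, AD, AE, AF, AG, AJ, BD, BE, BF, BG, BJ, DE, DF, DG, DJ, EF, EG, EJ, FG, FJ, GJ
  2-simplices (14): ABF, ABJ, ADE, ADG, AEJ, AFG, BDG, BDJ, BEF, BEG, DEF, DFJ, EGJ, FGJ

giving chain groups C_0 ≅ Z^7, C_1 ≅ Z^21, C_2 ≅ Z^14.

The boundary map ∂_1: C_1 → C_0 sends each edge [p,q] (with p < q) to q − p. For instance
  ∂DF = F − D.
The 7×21 boundary matrix has rank 6 and Smith normal form diag(1,1,1,1,1,1).

∂_2: C_2 → C_1 acts by ∂[p,q,r] = [q,r] − [p,r] + [p,q]. For instance
  ∂BDG = DG − BG + BD,
  ∂FGJ = GJ − FJ + FG.
The 21×14 boundary matrix has rank 13 and Smith normal form diag(1,1,1,1,1,1,1,1,1,1,1,1,1).

Computing H_k = (kernel of ∂_k) / (image of ∂_{k+1}):

  H_0: rank C_0 − rank ∂_1 = 7 − 6 = 1, and the invariant factors of ∂_1 are all 1, so H_0 ≅ Z.
  H_1: rank ker ∂_1 − rank ∂_2 = (21 − 6) − 13 = 2, and the invariant factors of ∂_2 are all 1, so H_1 ≅ Z^2.
  H_2: rank ker ∂_2 − rank ∂_3 = (14 − 13) − 0 = 1, and there is no ∂_3, so H_2 ≅ Z.

As a check, the Euler characteristic is 7 − 21 + 14 = 0, which agrees with 1 − 2 + 1 = 0.

H_0 ≅ Z,  H_1 ≅ Z^2,  H_2 ≅ Z.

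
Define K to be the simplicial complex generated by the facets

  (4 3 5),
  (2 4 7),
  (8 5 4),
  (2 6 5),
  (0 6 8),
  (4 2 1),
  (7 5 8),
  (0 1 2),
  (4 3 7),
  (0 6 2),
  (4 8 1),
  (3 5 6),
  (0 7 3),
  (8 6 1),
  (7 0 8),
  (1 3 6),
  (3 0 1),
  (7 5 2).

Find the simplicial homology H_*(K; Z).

Fix the vertex order 0 < 1 < 2 < 3 < 4 < 5 < 6 < 7 < 8 and write every simplex with vertices in increasing order. Then dim K = 2 and the simplices of K are:

  0-simplices (9): [0], [1], [2], [3], [4], [5], [6], [7], [8]
  1-simplices (27): (27 of them)
  2-simplices (18): [0,1,2], [0,1,3], [0,2,6], [0,3,7], [0,6,8], [0,7,8], [1,2,4], [1,3,6], [1,4,8], [1,6,8], [2,4,7], [2,5,6], [2,5,7], [3,4,5], [3,4,7], [3,5,6], [4,5,8], [5,7,8]

giving chain groups C_0 ≅ Z^9, C_1 ≅ Z^27, C_2 ≅ Z^18.

∂_1: C_1 → C_0 maps an edge to its endpoints' difference, ∂[p,q] = q − p.
As a 9×27 matrix over Z this has rank 8, with invariant factors (1,1,1,1,1,1,1,1).

∂_2: C_2 → C_1 maps a triangle to the signed sum of its edges. For instance
  ∂[2,4,7] = [4,7] − [2,7] + [2,4],
  ∂[3,4,7] = [4,7] − [3,7] + [3,4].
This gives a 27×18 integer matrix of rank 18; reducing to Smith normal form yields diagonal entries (1,1,1,1,1,1,1,1,1,1,1,1,1,1,1,1,1,2).

From H_k ≅ ker(∂_k) / im(∂_{k+1}) we obtain:

  H_0: rank C_0 − rank ∂_1 = 9 − 8 = 1, and the invariant factors of ∂_1 are all 1, so H_0 ≅ Z.
  H_1: rank ker ∂_1 − rank ∂_2 = (27 − 8) − 18 = 1, and ∂_2 has invariant factor 2 > 1, so H_1 ≅ Z × Z/2.
  H_2: rank ker ∂_2 − rank ∂_3 = (18 − 18) − 0 = 0, and there is no ∂_3, so H_2 ≅ 0.

As a check, the Euler characteristic is 9 − 27 + 18 = 0, which agrees with 1 − 1 + 0 = 0.

H_0 = Z,  H_1 = Z × Z/2,  H_2 = 0.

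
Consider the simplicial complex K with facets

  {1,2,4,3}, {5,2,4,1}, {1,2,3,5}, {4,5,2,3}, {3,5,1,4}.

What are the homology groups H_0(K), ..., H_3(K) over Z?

H_0 ≅ Z,  H_1 = 0,  H_2 = 0,  H_3 ≅ Z.

Fix the vertex order 1 < 2 < 3 < 4 < 5 and write every simplex with vertices in increasing order. Then dim K = 3 and the simplices of K are:

  0-simplices (5): [1], [2], [3], [4], [5]
  1-simplices (10): [1,2], [1,3], [1,4], [1,5], [2,3], [2,4], [2,5], [3,4], [3,5], [4,5]
  2-simplices (10): [1,2,3], [1,2,4], [1,2,5], [1,3,4], [1,3,5], [1,4,5], [2,3,4], [2,3,5], [2,4,5], [3,4,5]
  3-simplices (5): [1,2,3,4], [1,2,3,5], [1,2,4,5], [1,3,4,5], [2,3,4,5]

Hence C_0 ≅ Z^5, C_1 ≅ Z^10, C_2 ≅ Z^10, C_3 ≅ Z^5.

∂_1: C_1 → C_0 is given by ∂[p,q] = [q] − [p].
The 5×10 boundary matrix has rank 4 and Smith normal form diag(1,1,1,1).

Boundary ∂_2: C_2 → C_1 maps a triangle to the signed sum of its edges. For instance
  ∂[1,4,5] = [4,5] − [1,5] + [1,4],
  ∂[1,3,5] = [3,5] − [1,5] + [1,3].
As a 10×10 matrix over Z this has rank 6, with invariant factors (1,1,1,1,1,1).

∂_3: C_3 → C_2 sends each 3-simplex σ to the alternating sum Σ_i (−1)^i (σ with its i-th vertex removed). For instance
  ∂[1,2,3,4] = [2,3,4] − [1,3,4] + [1,2,4] − [1,2,3],
  ∂[1,3,4,5] = [3,4,5] − [1,4,5] + [1,3,5] − [1,3,4].
The 10×5 boundary matrix has rank 4 and Smith normal form diag(1,1,1,1).

Computing H_k = (kernel of ∂_k) / (image of ∂_{k+1}):

  H_0: rank C_0 − rank ∂_1 = 5 − 4 = 1, and the invariant factors of ∂_1 are all 1, so H_0 = Z.
  H_1: rank ker ∂_1 − rank ∂_2 = (10 − 4) − 6 = 0, and the invariant factors of ∂_2 are all 1, so H_1 = 0.
  H_2: rank ker ∂_2 − rank ∂_3 = (10 − 6) − 4 = 0, and the invariant factors of ∂_3 are all 1, so H_2 = 0.
  H_3: rank ker ∂_3 − rank ∂_4 = (5 − 4) − 0 = 1, and there is no ∂_4, so H_3 = Z.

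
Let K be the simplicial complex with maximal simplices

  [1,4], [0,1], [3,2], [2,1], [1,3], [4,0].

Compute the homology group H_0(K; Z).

H_0 ≅ Z.

Take the total order 0 < 1 < 2 < 3 < 4 on the vertex set. Then K (dimension 1) consists of the simplices:

  0-simplices (5): [0], [1], [2], [3], [4]
  1-simplices (6): [0,1], [0,4], [1,2], [1,3], [1,4], [2,3]

so the chain groups are C_0 ≅ Z^5, C_1 ≅ Z^6.

Boundary ∂_1: C_1 → C_0 is given by ∂[p,q] = [q] − [p].
As a 5×6 matrix over Z this has rank 4, with invariant factors (1,1,1,1).

From H_k ≅ ker(∂_k) / im(∂_{k+1}) we obtain:

  H_0: rank C_0 − rank ∂_1 = 5 − 4 = 1, and the invariant factors of ∂_1 are all 1, so H_0 ≅ Z.

(K is a triangulation of a wedge of 2 circles.)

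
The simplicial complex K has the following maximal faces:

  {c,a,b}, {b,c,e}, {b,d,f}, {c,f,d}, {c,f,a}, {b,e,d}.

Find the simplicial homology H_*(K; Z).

Fix the vertex order a < b < c < d < e < f and write every simplex with vertices in increasing order. Then dim K = 2 and the simplices of K are:

  0-simplices (6): a, b, c, d, e, f
  1-simplices (12): ab, ac, af, bc, bd, be, bf, cd, ce, cf, de, df
  2-simplices (6): abc, acf, bce, bde, bdf, cdf

so the chain groups are C_0 ≅ Z^6, C_1 ≅ Z^12, C_2 ≅ Z^6.

∂_1: C_1 → C_0 sends each edge [p,q] (with p < q) to q − p. For instance
  ∂bf = f − b.
As a 6×12 matrix over Z this has rank 5, with invariant factors (1,1,1,1,1).

The boundary map ∂_2: C_2 → C_1 sends each 2-simplex [p,q,r] to [q,r] − [p,r] + [p,q]. For instance
  ∂abc = bc − ac + ab,
  ∂cdf = df − cf + cd.
As a 12×6 matrix over Z this has rank 6, with invariant factors (1,1,1,1,1,1).

Reading off H_k = ker ∂_k / im ∂_{k+1}:

  H_0: rank C_0 − rank ∂_1 = 6 − 5 = 1, and the invariant factors of ∂_1 are all 1, so H_0 ≅ Z.
  H_1: rank ker ∂_1 − rank ∂_2 = (12 − 5) − 6 = 1, and the invariant factors of ∂_2 are all 1, so H_1 ≅ Z.
  H_2: rank ker ∂_2 − rank ∂_3 = (6 − 6) − 0 = 0, and there is no ∂_3, so H_2 ≅ 0.

(K is a triangulation of the cylinder S^1 x I.)

H_0 = Z,  H_1 = Z,  H_2 = 0.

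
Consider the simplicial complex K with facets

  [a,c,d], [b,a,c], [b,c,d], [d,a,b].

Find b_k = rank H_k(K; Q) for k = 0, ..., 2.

b_0 = 1, b_1 = 0, b_2 = 1.

Order the vertices as a < b < c < d. Listing each simplex with vertices in this order, K has dimension 2 with simplices:

  0-simplices (4): a, b, c, d
  1-simplices (6): ab, ac, ad, bc, bd, cd
  2-simplices (4): abc, abd, acd, bcd

giving chain groups C_0 ≅ Z^4, C_1 ≅ Z^6, C_2 ≅ Z^4.

∂_1: C_1 → C_0 sends each edge [p,q] (with p < q) to q − p.
The 4×6 boundary matrix has rank 3 and Smith normal form diag(1,1,1).

Boundary ∂_2: C_2 → C_1 sends each 2-simplex [p,q,r] to [q,r] − [p,r] + [p,q]. For instance
  ∂acd = cd − ad + ac,
  ∂abc = bc − ac + ab.
As a 6×4 matrix over Z this has rank 3, with invariant factors (1,1,1).

Computing H_k = (kernel of ∂_k) / (image of ∂_{k+1}):

  H_0: rank C_0 − rank ∂_1 = 4 − 3 = 1, and the invariant factors of ∂_1 are all 1, so H_0 ≅ Z.
  H_1: rank ker ∂_1 − rank ∂_2 = (6 − 3) − 3 = 0, and the invariant factors of ∂_2 are all 1, so H_1 ≅ 0.
  H_2: rank ker ∂_2 − rank ∂_3 = (4 − 3) − 0 = 1, and there is no ∂_3, so H_2 ≅ Z.

Hence the Betti numbers are b_0 = 1, b_1 = 0, b_2 = 1.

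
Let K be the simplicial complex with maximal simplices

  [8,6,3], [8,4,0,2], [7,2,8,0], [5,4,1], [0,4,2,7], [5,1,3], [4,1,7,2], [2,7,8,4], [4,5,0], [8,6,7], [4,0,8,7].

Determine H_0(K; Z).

H_0 = Z.

Fix the vertex order 0 < 1 < 2 < 3 < 4 < 5 < 6 < 7 < 8 and write every simplex with vertices in increasing order. Then dim K = 3 and the simplices of K are:

  0-simplices (9): [0], [1], [2], [3], [4], [5], [6], [7], [8]
  1-simplices (22): [0,2], [0,4], [0,5], [0,7], [0,8], [1,2], [1,3], [1,4], [1,5], [1,7], [2,4], [2,7], [2,8], [3,5], [3,6], [3,8], [4,5], [4,7], [4,8], [6,7], [6,8], [7,8]
  2-simplices (18): [0,2,4], [0,2,7], [0,2,8], [0,4,5], [0,4,7], [0,4,8], [0,7,8], [1,2,4], [1,2,7], [1,3,5], [1,4,5], [1,4,7], [2,4,7], [2,4,8], [2,7,8], [3,6,8], [4,7,8], [6,7,8]
  3-simplices (6): [0,2,4,7], [0,2,4,8], [0,2,7,8], [0,4,7,8], [1,2,4,7], [2,4,7,8]

so the chain groups are C_0 ≅ Z^9, C_1 ≅ Z^22, C_2 ≅ Z^18, C_3 ≅ Z^6.

Boundary ∂_1: C_1 → C_0 is given by ∂[p,q] = [q] − [p].
This gives a 9×22 integer matrix of rank 8; reducing to Smith normal form yields diagonal entries (1,1,1,1,1,1,1,1).

The boundary map ∂_2: C_2 → C_1 sends each 2-simplex [p,q,r] to [q,r] − [p,r] + [p,q]. For instance
  ∂[6,7,8] = [7,8] − [6,8] + [6,7],
  ∂[4,7,8] = [7,8] − [4,8] + [4,7].
The 22×18 boundary matrix has rank 13 and Smith normal form diag(1,1,1,1,1,1,1,1,1,1,1,1,1).

The boundary map ∂_3: C_3 → C_2 sends each 3-simplex σ to the alternating sum Σ_i (−1)^i (σ with its i-th vertex removed). For instance
  ∂[0,2,4,8] = [2,4,8] − [0,4,8] + [0,2,8] − [0,2,4],
  ∂[0,2,7,8] = [2,7,8] − [0,7,8] + [0,2,8] − [0,2,7].
The resulting 18×6 matrix has rank 5, and its Smith normal form has invariant factors (1,1,1,1,1).

Computing H_k = (kernel of ∂_k) / (image of ∂_{k+1}):

  H_0: rank C_0 − rank ∂_1 = 9 − 8 = 1, and the invariant factors of ∂_1 are all 1, so H_0 ≅ Z.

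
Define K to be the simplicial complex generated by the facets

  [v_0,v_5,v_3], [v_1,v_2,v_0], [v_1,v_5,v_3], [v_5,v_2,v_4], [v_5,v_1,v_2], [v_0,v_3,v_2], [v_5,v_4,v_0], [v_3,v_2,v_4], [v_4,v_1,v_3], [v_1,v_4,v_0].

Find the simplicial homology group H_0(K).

H_0 ≅ Z.

Order the vertices as v_0 < v_1 < v_2 < v_3 < v_4 < v_5. Listing each simplex with vertices in this order, K has dimension 2 with simplices:

  0-simplices (6): [v_0], [v_1], [v_2], [v_3], [v_4], [v_5]
  1-simplices (15): (15 of them)
  2-simplices (10): [v_0,v_1,v_2], [v_0,v_1,v_4], [v_0,v_2,v_3], [v_0,v_3,v_5], [v_0,v_4,v_5], [v_1,v_2,v_5], [v_1,v_3,v_4], [v_1,v_3,v_5], [v_2,v_3,v_4], [v_2,v_4,v_5]

giving chain groups C_0 ≅ Z^6, C_1 ≅ Z^15, C_2 ≅ Z^10.

∂_1: C_1 → C_0 maps an edge to its endpoints' difference, ∂[p,q] = q − p. For instance
  ∂[v_0,v_2] = [v_2] − [v_0].
As a 6×15 matrix over Z this has rank 5, with invariant factors (1,1,1,1,1).

The boundary map ∂_2: C_2 → C_1 sends each 2-simplex [p,q,r] to [q,r] − [p,r] + [p,q]. For instance
  ∂[v_2,v_4,v_5] = [v_4,v_5] − [v_2,v_5] + [v_2,v_4],
  ∂[v_2,v_3,v_4] = [v_3,v_4] − [v_2,v_4] + [v_2,v_3].
The 15×10 boundary matrix has rank 10 and Smith normal form diag(1,1,1,1,1,1,1,1,1,2).

Reading off H_k = ker ∂_k / im ∂_{k+1}:

  H_0: rank C_0 − rank ∂_1 = 6 − 5 = 1, and the invariant factors of ∂_1 are all 1, so H_0 = Z.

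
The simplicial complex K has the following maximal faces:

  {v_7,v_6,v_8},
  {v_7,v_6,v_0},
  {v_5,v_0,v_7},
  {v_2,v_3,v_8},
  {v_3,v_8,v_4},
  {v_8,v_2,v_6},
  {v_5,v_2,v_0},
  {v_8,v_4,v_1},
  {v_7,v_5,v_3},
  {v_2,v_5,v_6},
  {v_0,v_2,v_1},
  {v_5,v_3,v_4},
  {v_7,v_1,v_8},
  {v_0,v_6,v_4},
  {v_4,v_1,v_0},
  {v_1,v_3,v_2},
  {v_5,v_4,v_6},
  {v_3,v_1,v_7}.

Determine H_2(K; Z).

H_2 ≅ 0.

Take the total order v_0 < v_1 < v_2 < v_3 < v_4 < v_5 < v_6 < v_7 < v_8 on the vertex set. Then K (dimension 2) consists of the simplices:

  0-simplices (9): [v_0], [v_1], [v_2], [v_3], [v_4], [v_5], [v_6], [v_7], [v_8]
  1-simplices (27): (27 of them)
  2-simplices (18): (18 of them)

so the chain groups are C_0 ≅ Z^9, C_1 ≅ Z^27, C_2 ≅ Z^18.

The boundary map ∂_1: C_1 → C_0 sends each edge [p,q] (with p < q) to q − p.
The 9×27 boundary matrix has rank 8 and Smith normal form diag(1,1,1,1,1,1,1,1).

∂_2: C_2 → C_1 acts by ∂[p,q,r] = [q,r] − [p,r] + [p,q]. For instance
  ∂[v_0,v_6,v_7] = [v_6,v_7] − [v_0,v_7] + [v_0,v_6],
  ∂[v_1,v_3,v_7] = [v_3,v_7] − [v_1,v_7] + [v_1,v_3].
The resulting 27×18 matrix has rank 18, and its Smith normal form has invariant factors (1,1,1,1,1,1,1,1,1,1,1,1,1,1,1,1,1,2).

Computing H_k = (kernel of ∂_k) / (image of ∂_{k+1}):

  H_2: rank ker ∂_2 − rank ∂_3 = (18 − 18) − 0 = 0, and there is no ∂_3, so H_2 = 0.

(K is a triangulation of the Klein bottle.)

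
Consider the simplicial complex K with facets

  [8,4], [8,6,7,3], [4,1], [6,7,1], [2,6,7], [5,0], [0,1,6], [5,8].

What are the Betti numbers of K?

b_0 = 1, b_1 = 2, b_2 = 0, b_3 = 0.

K has 9 vertices, 16 edges, 7 triangles, 1 3-simplex.
rank ∂_0 = 0, rank ∂_1 = 8 ⇒ b_0 = 9 − 0 − 8 = 1; all invariant factors of ∂_1 are 1 so no torsion. So H_0 ≅ Z.
rank ∂_1 = 8, rank ∂_2 = 6 ⇒ b_1 = 16 − 8 − 6 = 2; all invariant factors of ∂_2 are 1 so no torsion. So H_1 ≅ Z^2.
rank ∂_2 = 6, rank ∂_3 = 1 ⇒ b_2 = 7 − 6 − 1 = 0; all invariant factors of ∂_3 are 1 so no torsion. So H_2 ≅ 0.
rank ∂_3 = 1, rank ∂_4 = 0 ⇒ b_3 = 1 − 1 − 0 = 0. So H_3 ≅ 0.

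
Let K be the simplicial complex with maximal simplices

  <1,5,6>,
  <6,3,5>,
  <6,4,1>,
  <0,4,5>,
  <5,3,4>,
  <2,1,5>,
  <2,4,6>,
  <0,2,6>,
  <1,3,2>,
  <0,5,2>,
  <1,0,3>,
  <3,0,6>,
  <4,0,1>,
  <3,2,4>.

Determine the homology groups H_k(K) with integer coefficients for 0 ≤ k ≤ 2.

Take the total order 0 < 1 < 2 < 3 < 4 < 5 < 6 on the vertex set. Then K (dimension 2) consists of the simplices:

  0-simplices (7): [0], [1], [2], [3], [4], [5], [6]
  1-simplices (21): [0,1], [0,2], [0,3], [0,4], [0,5], [0,6], [1,2], [1,3], [1,4], [1,5], [1,6], [2,3], [2,4], [2,5], [2,6], [3,4], [3,5], [3,6], [4,5], [4,6], [5,6]
  2-simplices (14): [0,1,3], [0,1,4], [0,2,5], [0,2,6], [0,3,6], [0,4,5], [1,2,3], [1,2,5], [1,4,6], [1,5,6], [2,3,4], [2,4,6], [3,4,5], [3,5,6]

so the chain groups are C_0 ≅ Z^7, C_1 ≅ Z^21, C_2 ≅ Z^14.

∂_1: C_1 → C_0 maps an edge to its endpoints' difference, ∂[p,q] = q − p. For instance
  ∂[2,5] = [5] − [2].
As a 7×21 matrix over Z this has rank 6, with invariant factors (1,1,1,1,1,1).

Boundary ∂_2: C_2 → C_1 acts by ∂[p,q,r] = [q,r] − [p,r] + [p,q]. For instance
  ∂[2,4,6] = [4,6] − [2,6] + [2,4],
  ∂[0,2,6] = [2,6] − [0,6] + [0,2].
The 21×14 boundary matrix has rank 13 and Smith normal form diag(1,1,1,1,1,1,1,1,1,1,1,1,1).

From H_k ≅ ker(∂_k) / im(∂_{k+1}) we obtain:

  H_0: rank C_0 − rank ∂_1 = 7 − 6 = 1, and the invariant factors of ∂_1 are all 1, so H_0 ≅ Z.
  H_1: rank ker ∂_1 − rank ∂_2 = (21 − 6) − 13 = 2, and the invariant factors of ∂_2 are all 1, so H_1 ≅ Z^2.
  H_2: rank ker ∂_2 − rank ∂_3 = (14 − 13) − 0 = 1, and there is no ∂_3, so H_2 ≅ Z.

(K is a triangulation of the torus T^2.)

H_0 ≅ Z,  H_1 ≅ Z^2,  H_2 ≅ Z.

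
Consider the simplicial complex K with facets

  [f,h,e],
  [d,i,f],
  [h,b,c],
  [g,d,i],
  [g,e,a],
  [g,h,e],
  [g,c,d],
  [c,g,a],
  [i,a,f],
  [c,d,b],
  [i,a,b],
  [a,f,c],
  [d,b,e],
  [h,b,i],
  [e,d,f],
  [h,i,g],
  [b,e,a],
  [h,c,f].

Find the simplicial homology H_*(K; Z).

Fix the vertex order a < b < c < d < e < f < g < h < i and write every simplex with vertices in increasing order. Then dim K = 2 and the simplices of K are:

  0-simplices (9): a, b, c, d, e, f, g, h, i
  1-simplices (27): ab, ac, ae, af, ag, ai, bc, bd, be, bh, bi, cd, cf, cg, ch, de, df, dg, di, ef, eg, eh, fh, fi, gh, gi, hi
  2-simplices (18): abe, abi, acf, acg, aeg, afi, bcd, bch, bde, bhi, cdg, cfh, def, dfi, dgi, efh, egh, ghi

giving chain groups C_0 ≅ Z^9, C_1 ≅ Z^27, C_2 ≅ Z^18.

Boundary ∂_1: C_1 → C_0 is given by ∂[p,q] = [q] − [p]. For instance
  ∂ag = g − a.
This gives a 9×27 integer matrix of rank 8; reducing to Smith normal form yields diagonal entries (1,1,1,1,1,1,1,1).

The boundary map ∂_2: C_2 → C_1 maps a triangle to the signed sum of its edges. For instance
  ∂bcd = cd − bd + bc,
  ∂cdg = dg − cg + cd.
The resulting 27×18 matrix has rank 17, and its Smith normal form has invariant factors (1,1,1,1,1,1,1,1,1,1,1,1,1,1,1,1,1).

Computing H_k = (kernel of ∂_k) / (image of ∂_{k+1}):

  H_0: rank C_0 − rank ∂_1 = 9 − 8 = 1, and the invariant factors of ∂_1 are all 1, so H_0 = Z.
  H_1: rank ker ∂_1 − rank ∂_2 = (27 − 8) − 17 = 2, and the invariant factors of ∂_2 are all 1, so H_1 = Z^2.
  H_2: rank ker ∂_2 − rank ∂_3 = (18 − 17) − 0 = 1, and there is no ∂_3, so H_2 = Z.

As a check, the Euler characteristic is 9 − 27 + 18 = 0, which agrees with 1 − 2 + 1 = 0.

H_0 ≅ Z,  H_1 ≅ Z^2,  H_2 ≅ Z.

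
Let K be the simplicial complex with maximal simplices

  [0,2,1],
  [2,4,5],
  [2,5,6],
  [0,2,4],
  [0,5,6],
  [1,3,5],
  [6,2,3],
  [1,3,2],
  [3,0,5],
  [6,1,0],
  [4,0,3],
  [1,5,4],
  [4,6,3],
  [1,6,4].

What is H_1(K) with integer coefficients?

H_1 = Z^2.

Take the total order 0 < 1 < 2 < 3 < 4 < 5 < 6 on the vertex set. Then K (dimension 2) consists of the simplices:

  0-simplices (7): [0], [1], [2], [3], [4], [5], [6]
  1-simplices (21): [0,1], [0,2], [0,3], [0,4], [0,5], [0,6], [1,2], [1,3], [1,4], [1,5], [1,6], [2,3], [2,4], [2,5], [2,6], [3,4], [3,5], [3,6], [4,5], [4,6], [5,6]
  2-simplices (14): [0,1,2], [0,1,6], [0,2,4], [0,3,4], [0,3,5], [0,5,6], [1,2,3], [1,3,5], [1,4,5], [1,4,6], [2,3,6], [2,4,5], [2,5,6], [3,4,6]

Hence C_0 ≅ Z^7, C_1 ≅ Z^21, C_2 ≅ Z^14.

∂_1: C_1 → C_0 is given by ∂[p,q] = [q] − [p]. For instance
  ∂[3,4] = [4] − [3].
This gives a 7×21 integer matrix of rank 6; reducing to Smith normal form yields diagonal entries (1,1,1,1,1,1).

∂_2: C_2 → C_1 maps a triangle to the signed sum of its edges. For instance
  ∂[2,5,6] = [5,6] − [2,6] + [2,5],
  ∂[0,1,2] = [1,2] − [0,2] + [0,1].
The 21×14 boundary matrix has rank 13 and Smith normal form diag(1,1,1,1,1,1,1,1,1,1,1,1,1).

From H_k ≅ ker(∂_k) / im(∂_{k+1}) we obtain:

  H_1: rank ker ∂_1 − rank ∂_2 = (21 − 6) − 13 = 2, and the invariant factors of ∂_2 are all 1, so H_1 = Z^2.

(K is a triangulation of the torus T^2.)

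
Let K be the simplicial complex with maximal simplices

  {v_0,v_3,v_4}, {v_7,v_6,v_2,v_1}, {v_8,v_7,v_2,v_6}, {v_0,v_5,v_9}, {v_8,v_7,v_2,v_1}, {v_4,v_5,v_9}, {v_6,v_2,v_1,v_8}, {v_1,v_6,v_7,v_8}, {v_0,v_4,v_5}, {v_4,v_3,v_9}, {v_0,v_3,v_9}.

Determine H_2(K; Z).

We work with the vertex ordering v_0 < v_1 < v_2 < v_3 < v_4 < v_5 < v_6 < v_7 < v_8 < v_9. The simplices of K, each written with vertices in increasing order, are:

  0-simplices (10): [v_0], [v_1], [v_2], [v_3], [v_4], [v_5], [v_6], [v_7], [v_8], [v_9]
  1-simplices (19): (19 of them)
  2-simplices (16): (16 of them)
  3-simplices (5): [v_1,v_2,v_6,v_7], [v_1,v_2,v_6,v_8], [v_1,v_2,v_7,v_8], [v_1,v_6,v_7,v_8], [v_2,v_6,v_7,v_8]

giving chain groups C_0 ≅ Z^10, C_1 ≅ Z^19, C_2 ≅ Z^16, C_3 ≅ Z^5.

Boundary ∂_1: C_1 → C_0 sends each edge [p,q] (with p < q) to q − p. For instance
  ∂[v_0,v_3] = [v_3] − [v_0].
The 10×19 boundary matrix has rank 8 and Smith normal form diag(1,1,1,1,1,1,1,1).

Boundary ∂_2: C_2 → C_1 maps a triangle to the signed sum of its edges. For instance
  ∂[v_4,v_5,v_9] = [v_5,v_9] − [v_4,v_9] + [v_4,v_5],
  ∂[v_3,v_4,v_9] = [v_4,v_9] − [v_3,v_9] + [v_3,v_4].
As a 19×16 matrix over Z this has rank 11, with invariant factors (1,1,1,1,1,1,1,1,1,1,1).

The boundary map ∂_3: C_3 → C_2 sends each 3-simplex σ to the alternating sum Σ_i (−1)^i (σ with its i-th vertex removed). For instance
  ∂[v_1,v_2,v_7,v_8] = [v_2,v_7,v_8] − [v_1,v_7,v_8] + [v_1,v_2,v_8] − [v_1,v_2,v_7],
  ∂[v_1,v_2,v_6,v_7] = [v_2,v_6,v_7] − [v_1,v_6,v_7] + [v_1,v_2,v_7] − [v_1,v_2,v_6].
This gives a 16×5 integer matrix of rank 4; reducing to Smith normal form yields diagonal entries (1,1,1,1).

Reading off H_k = ker ∂_k / im ∂_{k+1}:

  H_2: rank ker ∂_2 − rank ∂_3 = (16 − 11) − 4 = 1, and the invariant factors of ∂_3 are all 1, so H_2 = Z.

H_2 ≅ Z.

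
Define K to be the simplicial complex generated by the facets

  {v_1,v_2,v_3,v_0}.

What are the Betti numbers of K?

Fix the vertex order v_0 < v_1 < v_2 < v_3 and write every simplex with vertices in increasing order. Then dim K = 3 and the simplices of K are:

  0-simplices (4): [v_0], [v_1], [v_2], [v_3]
  1-simplices (6): [v_0,v_1], [v_0,v_2], [v_0,v_3], [v_1,v_2], [v_1,v_3], [v_2,v_3]
  2-simplices (4): [v_0,v_1,v_2], [v_0,v_1,v_3], [v_0,v_2,v_3], [v_1,v_2,v_3]
  3-simplices (1): [v_0,v_1,v_2,v_3]

Hence C_0 ≅ Z^4, C_1 ≅ Z^6, C_2 ≅ Z^4, C_3 ≅ Z^1.

The boundary map ∂_1: C_1 → C_0 maps an edge to its endpoints' difference, ∂[p,q] = q − p. For instance
  ∂[v_1,v_3] = [v_3] − [v_1].
The 4×6 boundary matrix has rank 3 and Smith normal form diag(1,1,1).

Boundary ∂_2: C_2 → C_1 acts by ∂[p,q,r] = [q,r] − [p,r] + [p,q]. For instance
  ∂[v_1,v_2,v_3] = [v_2,v_3] − [v_1,v_3] + [v_1,v_2],
  ∂[v_0,v_2,v_3] = [v_2,v_3] − [v_0,v_3] + [v_0,v_2].
The 6×4 boundary matrix has rank 3 and Smith normal form diag(1,1,1).

Boundary ∂_3: C_3 → C_2 sends each 3-simplex σ to the alternating sum Σ_i (−1)^i (σ with its i-th vertex removed). For instance
  ∂[v_0,v_1,v_2,v_3] = [v_1,v_2,v_3] − [v_0,v_2,v_3] + [v_0,v_1,v_3] − [v_0,v_1,v_2].
As a 4×1 matrix over Z this has rank 1, with invariant factors (1).

Now H_k = ker ∂_k / im ∂_{k+1}, so:

  H_0: rank C_0 − rank ∂_1 = 4 − 3 = 1, and the invariant factors of ∂_1 are all 1, so H_0 = Z.
  H_1: rank ker ∂_1 − rank ∂_2 = (6 − 3) − 3 = 0, and the invariant factors of ∂_2 are all 1, so H_1 = 0.
  H_2: rank ker ∂_2 − rank ∂_3 = (4 − 3) − 1 = 0, and the invariant factors of ∂_3 are all 1, so H_2 = 0.
  H_3: rank ker ∂_3 − rank ∂_4 = (1 − 1) − 0 = 0, and there is no ∂_4, so H_3 = 0.

As a check, the Euler characteristic is 4 − 6 + 4 − 1 = 1, which agrees with 1 − 0 + 0 − 0 = 1.

Hence the Betti numbers are b_0 = 1, b_1 = 0, b_2 = 0, b_3 = 0.

b_0 = 1, b_1 = 0, b_2 = 0, b_3 = 0.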